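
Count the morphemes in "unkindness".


Word: "unkindness"
Morphemes: un- | kind | -ness
Each morpheme carries meaning
= 3 morphemes


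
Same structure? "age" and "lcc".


Pattern of "age": [0, 1, 2]
Pattern of "lcc": [0, 1, 1]
Patterns do not match
Same pattern = No


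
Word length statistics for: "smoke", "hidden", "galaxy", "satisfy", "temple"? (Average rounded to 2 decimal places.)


Lengths: "smoke"=5, "hidden"=6, "galaxy"=6, "satisfy"=7, "temple"=6
Sum = 30, Count = 5
Average = 30/5 = 6.00
= avg=6.00, min=5, max=7


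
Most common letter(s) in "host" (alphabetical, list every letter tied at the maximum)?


Word: "host"
Letter counts:
  'h': 1
  'o': 1
  's': 1
  't': 1
Maximum count = 1
Most frequent = 'h', 'o', 's', 't' (1 time each)


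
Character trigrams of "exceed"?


Word: "exceed" (length 6)
Number of trigrams = 6 - 3 + 1 = 4
  Position 0: "exc"
  Position 1: "xce"
  Position 2: "cee"
  Position 3: "eed"
Trigrams = "exc", "xce", "cee", "eed"


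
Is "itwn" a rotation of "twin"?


Word: "twin", Candidate: "itwn"
Method: check if candidate is substring of word+word
"twintwin" contains "itwn"? No
Is rotation = No


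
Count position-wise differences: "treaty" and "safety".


Comparing character by character (same length = 6):
  Pos 0: 't' vs 's' !=
  Pos 1: 'r' vs 'a' !=
  Pos 2: 'e' vs 'f' !=
  Pos 3: 'a' vs 'e' !=
  Pos 4: 't' vs 't' =
  Pos 5: 'y' vs 'y' =
Hamming distance = 4


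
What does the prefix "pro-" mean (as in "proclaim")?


Prefix: pro-
Example: proclaim = pro- + claim
Meaning = forward / in favor of


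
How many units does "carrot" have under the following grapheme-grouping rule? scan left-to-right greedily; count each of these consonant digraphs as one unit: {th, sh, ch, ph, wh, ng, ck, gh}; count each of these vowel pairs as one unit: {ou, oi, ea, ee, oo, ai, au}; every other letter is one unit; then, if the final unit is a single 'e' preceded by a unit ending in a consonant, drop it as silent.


Word: "carrot" (6 letters)
Left-to-right scan:
  [1] 'c' (letter)
  [2] 'a' (letter)
  [3] 'r' (letter)
  [4] 'r' (letter)
  [5] 'o' (letter)
  [6] 't' (letter)
Units from scan: 6
Sound units = 6 units


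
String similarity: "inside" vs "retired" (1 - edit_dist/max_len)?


Word 1: "inside" (length 6)
Word 2: "retired" (length 7)
One optimal edit sequence:
  1. substitute 'i' -> 'r'  (+1)
  2. substitute 'n' -> 'e'  (+1)
  3. substitute 's' -> 't'  (+1)
  4. keep 'i'
  5. substitute 'd' -> 'r'  (+1)
  6. keep 'e'
  7. insert 'd'  (+1)
Edit distance = 5
Max length = max(6, 7) = 7
Similarity = 1 - 5/7
= 0.2857


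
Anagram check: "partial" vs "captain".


Word 1: "partial" → sorted: aailprt
Word 2: "captain" → sorted: aacinpt
Same letters? aailprt != aacinpt
Anagram = No


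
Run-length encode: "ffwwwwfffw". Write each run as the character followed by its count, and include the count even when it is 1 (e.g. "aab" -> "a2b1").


String: "ffwwwwfffw"
Scanning for consecutive runs:
  'f' x 2
  'w' x 4
  'f' x 3
  'w' x 1
RLE = "f2w4f3w1"


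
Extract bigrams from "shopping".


Word: "shopping" (length 8)
Number of bigrams = 8 - 2 + 1 = 7
  Position 0: "sh"
  Position 1: "ho"
  Position 2: "op"
  Position 3: "pp"
  Position 4: "pi"
  Position 5: "in"
  Position 6: "ng"
Bigrams = "sh", "ho", "op", "pp", "pi", "in", "ng"


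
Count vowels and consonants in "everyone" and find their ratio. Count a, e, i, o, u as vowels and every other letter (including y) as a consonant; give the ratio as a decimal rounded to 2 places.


Word: "everyone"
Vowels (a,e,i,o,u): 4
Consonants: 4
Ratio = 4/4
= 1.00


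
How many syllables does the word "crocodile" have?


Word: "crocodile"
Syllable breakdown: croc · o · dile
Counting: 3 parts
= 3 syllables


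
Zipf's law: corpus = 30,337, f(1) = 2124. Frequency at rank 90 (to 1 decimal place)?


Zipf's law: f(r) = f(1) / r
f(1) = 2124
f(90) = 2124 / 90
= 23.6 occurrences


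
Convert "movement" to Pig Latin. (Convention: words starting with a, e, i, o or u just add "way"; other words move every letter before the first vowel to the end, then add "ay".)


Word: "movement"
Starts with consonant(s) → move to end, add 'ay'
Consonant cluster: "m"
Pig Latin = "ovementmay"


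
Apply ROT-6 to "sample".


Word: "sample"
Shift: 6
Each letter → (letter + shift) mod 26:
  's' (18) + 6 = 24 → 'y'
  'a' (0) + 6 = 6 → 'g'
  'm' (12) + 6 = 18 → 's'
  'p' (15) + 6 = 21 → 'v'
  'l' (11) + 6 = 17 → 'r'
  'e' (4) + 6 = 10 → 'k'
Result = "ygsvrk"


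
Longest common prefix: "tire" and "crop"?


Word 1: "tire"
Word 2: "crop"
Comparing from start:
  Pos 0: 't' != 'c' (stop)
LCP = "" (length 0)


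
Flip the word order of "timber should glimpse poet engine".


Original: "timber should glimpse poet engine"
Words (1..n): timber | should | glimpse | poet | engine
Reversed (n..1): engine | poet | glimpse | should | timber
Result = "engine poet glimpse should timber"


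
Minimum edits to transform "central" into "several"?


Word 1: "central" (length 7)
Word 2: "several" (length 7)
One optimal edit sequence (insert/delete/substitute each cost 1):
  1. substitute 'c' -> 's'  (+1)
  2. keep 'e'
  3. substitute 'n' -> 'v'  (+1)
  4. substitute 't' -> 'e'  (+1)
  5. keep 'r'
  6. keep 'a'
  7. keep 'l'
Total edit operations: 3
Edit distance = 3


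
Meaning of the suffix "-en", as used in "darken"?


Suffix: -en
As in: darken -> dark + -en
Meaning = to make / become


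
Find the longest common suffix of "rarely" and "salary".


Word 1: "rarely"
Word 2: "salary"
Comparing from end:
  Pos -1: 'y' == 'y'
  Pos -2: 'l' != 'r' (stop)
LCS = "y" (length 1)


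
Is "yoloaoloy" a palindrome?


Word: "yoloaoloy"
Reversed: "yoloaoloy"
Forward == Backward? yoloaoloy == yoloaoloy
Palindrome = Yes


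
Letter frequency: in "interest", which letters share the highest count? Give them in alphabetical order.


Word: "interest"
Letter counts:
  'e': 2
  'i': 1
  'n': 1
  'r': 1
  's': 1
  't': 2
Maximum count = 2
Most frequent = 'e', 't' (2 times each)


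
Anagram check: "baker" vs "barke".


Word 1: "baker" → sorted: abekr
Word 2: "barke" → sorted: abekr
Same letters? abekr == abekr
Anagram = Yes


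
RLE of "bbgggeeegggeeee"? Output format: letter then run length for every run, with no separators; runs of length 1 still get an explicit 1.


String: "bbgggeeegggeeee"
Scanning for consecutive runs:
  'b' x 2
  'g' x 3
  'e' x 3
  'g' x 3
  'e' x 4
RLE = "b2g3e3g3e4"


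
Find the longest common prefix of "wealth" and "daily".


Word 1: "wealth"
Word 2: "daily"
Comparing from start:
  Pos 0: 'w' != 'd' (stop)
LCP = "" (length 0)


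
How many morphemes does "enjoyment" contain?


Word: "enjoyment"
Morphemes: en- | joy | -ment
Each morpheme carries meaning
= 3 morphemes


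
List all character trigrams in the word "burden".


Word: "burden" (length 6)
Number of trigrams = 6 - 3 + 1 = 4
  Position 0: "bur"
  Position 1: "urd"
  Position 2: "rde"
  Position 3: "den"
Trigrams = "bur", "urd", "rde", "den"


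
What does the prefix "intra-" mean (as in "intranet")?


Prefix: intra-
As in: intranet -> intra- + net
Meaning = within


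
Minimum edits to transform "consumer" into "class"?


Word 1: "consumer" (length 8)
Word 2: "class" (length 5)
One optimal edit sequence (insert/delete/substitute each cost 1):
  1. keep 'c'
  2. substitute 'o' -> 'l'  (+1)
  3. substitute 'n' -> 'a'  (+1)
  4. keep 's'
  5. delete 'u'  (+1)
  6. delete 'm'  (+1)
  7. delete 'e'  (+1)
  8. substitute 'r' -> 's'  (+1)
Total edit operations: 6
Edit distance = 6


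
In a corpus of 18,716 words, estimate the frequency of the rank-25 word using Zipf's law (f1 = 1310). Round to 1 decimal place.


Zipf's law: f(r) = f(1) / r
f(1) = 1310
f(25) = 1310 / 25
= 52.4 occurrences


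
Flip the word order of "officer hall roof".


Original: "officer hall roof"
Words (1..n): officer | hall | roof
Reversed (n..1): roof | hall | officer
Result = "roof hall officer"


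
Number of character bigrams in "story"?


Word: "story" (length 5)
Number of 2-grams = length - 2 + 1 = 5 - 2 + 1
= 4


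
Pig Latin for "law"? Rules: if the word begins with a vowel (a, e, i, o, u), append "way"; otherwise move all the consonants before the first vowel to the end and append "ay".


Word: "law"
Starts with consonant(s) → move to end, add 'ay'
Consonant cluster: "l"
Pig Latin = "awlay"


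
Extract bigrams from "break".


Word: "break" (length 5)
Number of bigrams = 5 - 2 + 1 = 4
  Position 0: "br"
  Position 1: "re"
  Position 2: "ea"
  Position 3: "ak"
Bigrams = "br", "re", "ea", "ak"


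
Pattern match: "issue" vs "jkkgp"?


Pattern of "issue": [0, 1, 1, 2, 3]
Pattern of "jkkgp": [0, 1, 1, 2, 3]
Patterns match
Same pattern = Yes


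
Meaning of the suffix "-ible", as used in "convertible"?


Suffix: -ible
Example: convertible (convert + -ible)
Meaning = capable of


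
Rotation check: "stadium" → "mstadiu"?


Word: "stadium", Candidate: "mstadiu"
Method: check if candidate is substring of word+word
"stadiumstadium" contains "mstadiu"? Yes
Is rotation = Yes


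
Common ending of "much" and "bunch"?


Word 1: "much"
Word 2: "bunch"
Comparing from end:
  Pos -1: 'h' == 'h'
  Pos -2: 'c' == 'c'
  Pos -3: 'u' != 'n' (stop)
LCS = "ch" (length 2)


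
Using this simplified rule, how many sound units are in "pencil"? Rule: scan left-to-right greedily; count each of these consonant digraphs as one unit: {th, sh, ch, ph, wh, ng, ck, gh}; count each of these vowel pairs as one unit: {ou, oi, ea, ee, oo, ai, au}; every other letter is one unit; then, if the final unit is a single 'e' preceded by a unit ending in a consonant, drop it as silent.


Word: "pencil" (6 letters)
Left-to-right scan:
  [1] 'p' (letter)
  [2] 'e' (letter)
  [3] 'n' (letter)
  [4] 'c' (letter)
  [5] 'i' (letter)
  [6] 'l' (letter)
Units from scan: 6
Sound units = 6 units


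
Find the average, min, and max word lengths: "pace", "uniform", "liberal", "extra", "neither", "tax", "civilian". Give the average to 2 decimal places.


Lengths: "pace"=4, "uniform"=7, "liberal"=7, "extra"=5, "neither"=7, "tax"=3, "civilian"=8
Sum = 41, Count = 7
Average = 41/7 = 5.86
= avg=5.86, min=3, max=8


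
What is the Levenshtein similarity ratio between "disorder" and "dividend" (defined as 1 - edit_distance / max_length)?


Word 1: "disorder" (length 8)
Word 2: "dividend" (length 8)
One optimal edit sequence:
  1. keep 'd'
  2. keep 'i'
  3. delete 's'  (+1)
  4. substitute 'o' -> 'v'  (+1)
  5. substitute 'r' -> 'i'  (+1)
  6. keep 'd'
  7. keep 'e'
  8. insert 'n'  (+1)
  9. substitute 'r' -> 'd'  (+1)
Edit distance = 5
Max length = max(8, 8) = 8
Similarity = 1 - 5/8
= 0.3750


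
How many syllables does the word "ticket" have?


Word: "ticket"
Syllable breakdown: tick / et
Counting: 2 parts
= 2 syllables


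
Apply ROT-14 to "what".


Word: "what"
Shift: 14
Each letter → (letter + shift) mod 26:
  'w' (22) + 14 = 10 → 'k'
  'h' (7) + 14 = 21 → 'v'
  'a' (0) + 14 = 14 → 'o'
  't' (19) + 14 = 7 → 'h'
Result = "kvoh"


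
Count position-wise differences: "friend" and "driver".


Comparing character by character (same length = 6):
  Pos 0: 'f' vs 'd' !=
  Pos 1: 'r' vs 'r' =
  Pos 2: 'i' vs 'i' =
  Pos 3: 'e' vs 'v' !=
  Pos 4: 'n' vs 'e' !=
  Pos 5: 'd' vs 'r' !=
Hamming distance = 4


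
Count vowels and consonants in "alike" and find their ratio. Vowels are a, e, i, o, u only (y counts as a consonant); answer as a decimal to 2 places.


Word: "alike"
Vowels (a,e,i,o,u): 3
Consonants: 2
Ratio = 3/2
= 1.50


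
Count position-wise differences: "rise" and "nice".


Comparing character by character (same length = 4):
  Pos 0: 'r' vs 'n' !=
  Pos 1: 'i' vs 'i' =
  Pos 2: 's' vs 'c' !=
  Pos 3: 'e' vs 'e' =
Hamming distance = 2


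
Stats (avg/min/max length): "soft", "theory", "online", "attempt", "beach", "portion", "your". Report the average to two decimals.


Lengths: "soft"=4, "theory"=6, "online"=6, "attempt"=7, "beach"=5, "portion"=7, "your"=4
Sum = 39, Count = 7
Average = 39/7 = 5.57
= avg=5.57, min=4, max=7


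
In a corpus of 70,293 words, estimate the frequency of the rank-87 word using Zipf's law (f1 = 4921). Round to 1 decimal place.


Zipf's law: f(r) = f(1) / r
f(1) = 4921
f(87) = 4921 / 87
= 56.6 occurrences


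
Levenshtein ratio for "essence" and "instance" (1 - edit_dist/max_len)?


Word 1: "essence" (length 7)
Word 2: "instance" (length 8)
One optimal edit sequence:
  1. insert 'i'  (+1)
  2. substitute 'e' -> 'n'  (+1)
  3. keep 's'
  4. substitute 's' -> 't'  (+1)
  5. substitute 'e' -> 'a'  (+1)
  6. keep 'n'
  7. keep 'c'
  8. keep 'e'
Edit distance = 4
Max length = max(7, 8) = 8
Similarity = 1 - 4/8
= 0.5000


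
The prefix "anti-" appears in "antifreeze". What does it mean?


Prefix: anti-
As in: antifreeze -> anti- + freeze
Meaning = against


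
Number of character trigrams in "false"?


Word: "false" (length 5)
Number of 3-grams = length - 3 + 1 = 5 - 3 + 1
= 3


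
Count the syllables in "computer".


Word: "computer"
Syllable breakdown: com · pu · ter
Counting: 3 parts
= 3 syllables


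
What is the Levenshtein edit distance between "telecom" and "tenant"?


Word 1: "telecom" (length 7)
Word 2: "tenant" (length 6)
One optimal edit sequence (insert/delete/substitute each cost 1):
  1. keep 't'
  2. keep 'e'
  3. delete 'l'  (+1)
  4. substitute 'e' -> 'n'  (+1)
  5. substitute 'c' -> 'a'  (+1)
  6. substitute 'o' -> 'n'  (+1)
  7. substitute 'm' -> 't'  (+1)
Total edit operations: 5
Edit distance = 5


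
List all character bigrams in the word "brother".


Word: "brother" (length 7)
Number of bigrams = 7 - 2 + 1 = 6
  Position 0: "br"
  Position 1: "ro"
  Position 2: "ot"
  Position 3: "th"
  Position 4: "he"
  Position 5: "er"
Bigrams = "br", "ro", "ot", "th", "he", "er"


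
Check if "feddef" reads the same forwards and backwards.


Word: "feddef"
Reversed: "feddef"
Forward == Backward? feddef == feddef
Palindrome = Yes


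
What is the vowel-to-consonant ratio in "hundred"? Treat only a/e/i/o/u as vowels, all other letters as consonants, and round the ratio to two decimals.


Word: "hundred"
Vowels (a,e,i,o,u): 2
Consonants: 5
Ratio = 2/5
= 0.40


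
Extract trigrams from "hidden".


Word: "hidden" (length 6)
Number of trigrams = 6 - 3 + 1 = 4
  Position 0: "hid"
  Position 1: "idd"
  Position 2: "dde"
  Position 3: "den"
Trigrams = "hid", "idd", "dde", "den"


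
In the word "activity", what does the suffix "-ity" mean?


Suffix: -ity
Example: activity (active + -ity, with a spelling change)
Meaning = quality of


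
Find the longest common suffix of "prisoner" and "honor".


Word 1: "prisoner"
Word 2: "honor"
Comparing from end:
  Pos -1: 'r' == 'r'
  Pos -2: 'e' != 'o' (stop)
LCS = "r" (length 1)


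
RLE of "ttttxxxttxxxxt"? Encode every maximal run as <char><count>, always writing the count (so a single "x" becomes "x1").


String: "ttttxxxttxxxxt"
Scanning for consecutive runs:
  't' x 4
  'x' x 3
  't' x 2
  'x' x 4
  't' x 1
RLE = "t4x3t2x4t1"


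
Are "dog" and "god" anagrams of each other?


Word 1: "dog" → sorted: dgo
Word 2: "god" → sorted: dgo
Same letters? dgo == dgo
Anagram = Yes


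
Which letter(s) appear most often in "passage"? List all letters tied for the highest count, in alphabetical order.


Word: "passage"
Letter counts:
  'a': 2
  'e': 1
  'g': 1
  'p': 1
  's': 2
Maximum count = 2
Most frequent = 'a', 's' (2 times each)


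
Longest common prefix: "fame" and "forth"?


Word 1: "fame"
Word 2: "forth"
Comparing from start:
  Pos 0: 'f' == 'f'
  Pos 1: 'a' != 'o' (stop)
LCP = "f" (length 1)


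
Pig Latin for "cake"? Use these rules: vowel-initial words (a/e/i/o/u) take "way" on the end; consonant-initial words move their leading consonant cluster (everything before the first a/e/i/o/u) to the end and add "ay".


Word: "cake"
Starts with consonant(s) → move to end, add 'ay'
Consonant cluster: "c"
Pig Latin = "akecay"


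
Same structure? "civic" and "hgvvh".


Pattern of "civic": [0, 1, 2, 1, 0]
Pattern of "hgvvh": [0, 1, 2, 2, 0]
Patterns do not match
Same pattern = No


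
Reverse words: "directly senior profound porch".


Original: "directly senior profound porch"
Words (1..n): directly | senior | profound | porch
Reversed (n..1): porch | profound | senior | directly
Result = "porch profound senior directly"


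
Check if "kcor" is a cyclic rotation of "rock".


Word: "rock", Candidate: "kcor"
Method: check if candidate is substring of word+word
"rockrock" contains "kcor"? No
Is rotation = No


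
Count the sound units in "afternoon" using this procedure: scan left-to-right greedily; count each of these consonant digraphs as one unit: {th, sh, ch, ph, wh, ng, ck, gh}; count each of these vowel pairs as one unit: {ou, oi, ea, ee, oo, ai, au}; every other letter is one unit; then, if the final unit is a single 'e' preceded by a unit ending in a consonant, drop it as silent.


Word: "afternoon" (9 letters)
Left-to-right scan:
  1. 'a' (letter)
  2. 'f' (letter)
  3. 't' (letter)
  4. 'e' (letter)
  5. 'r' (letter)
  6. 'n' (letter)
  7. 'oo' (vowel-pair)
  8. 'n' (letter)
Units from scan: 8
Sound units = 8 units


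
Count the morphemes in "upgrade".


Word: "upgrade"
Morphemes: up- + grade
Each morpheme carries meaning
= 2 morphemes


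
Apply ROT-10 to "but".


Word: "but"
Shift: 10
Each letter → (letter + shift) mod 26:
  'b' (1) + 10 = 11 → 'l'
  'u' (20) + 10 = 4 → 'e'
  't' (19) + 10 = 3 → 'd'
Result = "led"


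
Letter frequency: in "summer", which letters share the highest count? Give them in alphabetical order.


Word: "summer"
Letter counts:
  'e': 1
  'm': 2
  'r': 1
  's': 1
  'u': 1
Maximum count = 2
Most frequent = 'm' (2 times each)


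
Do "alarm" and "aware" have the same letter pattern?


Pattern of "alarm": [0, 1, 0, 2, 3]
Pattern of "aware": [0, 1, 0, 2, 3]
Patterns match
Same pattern = Yes


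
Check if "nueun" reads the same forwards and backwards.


Word: "nueun"
Reversed: "nueun"
Forward == Backward? nueun == nueun
Palindrome = Yes


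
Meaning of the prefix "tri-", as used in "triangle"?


Prefix: tri-
As in: triangle -> tri- + angle
Meaning = three


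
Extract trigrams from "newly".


Word: "newly" (length 5)
Number of trigrams = 5 - 3 + 1 = 3
  Position 0: "new"
  Position 1: "ewl"
  Position 2: "wly"
Trigrams = "new", "ewl", "wly"


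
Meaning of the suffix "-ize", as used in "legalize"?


Suffix: -ize
As in: legalize -> legal + -ize
Meaning = to make


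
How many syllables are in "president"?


Word: "president"
Syllable breakdown: pres-i-dent
Counting: 3 parts
= 3 syllables


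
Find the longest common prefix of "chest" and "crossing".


Word 1: "chest"
Word 2: "crossing"
Comparing from start:
  Pos 0: 'c' == 'c'
  Pos 1: 'h' != 'r' (stop)
LCP = "c" (length 1)


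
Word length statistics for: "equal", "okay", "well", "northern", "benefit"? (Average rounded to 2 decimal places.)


Lengths: "equal"=5, "okay"=4, "well"=4, "northern"=8, "benefit"=7
Sum = 28, Count = 5
Average = 28/5 = 5.60
= avg=5.60, min=4, max=8


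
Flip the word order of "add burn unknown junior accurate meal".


Original: "add burn unknown junior accurate meal"
Words (1..n): add | burn | unknown | junior | accurate | meal
Reversed (n..1): meal | accurate | junior | unknown | burn | add
Result = "meal accurate junior unknown burn add"


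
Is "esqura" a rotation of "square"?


Word: "square", Candidate: "esqura"
Method: check if candidate is substring of word+word
"squaresquare" contains "esqura"? No
Is rotation = No


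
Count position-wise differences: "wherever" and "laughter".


Comparing character by character (same length = 8):
  Pos 0: 'w' vs 'l' !=
  Pos 1: 'h' vs 'a' !=
  Pos 2: 'e' vs 'u' !=
  Pos 3: 'r' vs 'g' !=
  Pos 4: 'e' vs 'h' !=
  Pos 5: 'v' vs 't' !=
  Pos 6: 'e' vs 'e' =
  Pos 7: 'r' vs 'r' =
Hamming distance = 6


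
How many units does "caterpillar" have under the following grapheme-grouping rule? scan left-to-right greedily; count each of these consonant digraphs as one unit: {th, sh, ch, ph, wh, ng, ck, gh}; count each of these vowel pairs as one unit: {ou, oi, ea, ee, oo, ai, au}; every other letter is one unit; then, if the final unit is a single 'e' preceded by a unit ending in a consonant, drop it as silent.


Word: "caterpillar" (11 letters)
Left-to-right scan:
  1. 'c' (letter)
  2. 'a' (letter)
  3. 't' (letter)
  4. 'e' (letter)
  5. 'r' (letter)
  6. 'p' (letter)
  7. 'i' (letter)
  8. 'l' (letter)
  9. 'l' (letter)
  10. 'a' (letter)
  11. 'r' (letter)
Units from scan: 11
Sound units = 11 units


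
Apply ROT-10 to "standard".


Word: "standard"
Shift: 10
Each letter → (letter + shift) mod 26:
  's' (18) + 10 = 2 → 'c'
  't' (19) + 10 = 3 → 'd'
  'a' (0) + 10 = 10 → 'k'
  'n' (13) + 10 = 23 → 'x'
  'd' (3) + 10 = 13 → 'n'
  'a' (0) + 10 = 10 → 'k'
  'r' (17) + 10 = 1 → 'b'
  'd' (3) + 10 = 13 → 'n'
Result = "cdkxnkbn"


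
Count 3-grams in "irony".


Word: "irony" (length 5)
Number of 3-grams = length - 3 + 1 = 5 - 3 + 1
= 3


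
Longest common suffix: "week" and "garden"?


Word 1: "week"
Word 2: "garden"
Comparing from end:
  Pos -1: 'k' != 'n' (stop)
LCS = "" (length 0)


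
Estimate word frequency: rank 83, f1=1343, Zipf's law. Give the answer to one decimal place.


Zipf's law: f(r) = f(1) / r
f(1) = 1343
f(83) = 1343 / 83
= 16.2 occurrences


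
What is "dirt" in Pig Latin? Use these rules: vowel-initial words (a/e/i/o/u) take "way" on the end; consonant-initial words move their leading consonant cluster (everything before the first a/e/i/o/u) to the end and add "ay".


Word: "dirt"
Starts with consonant(s) → move to end, add 'ay'
Consonant cluster: "d"
Pig Latin = "irtday"


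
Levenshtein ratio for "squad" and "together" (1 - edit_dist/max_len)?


Word 1: "squad" (length 5)
Word 2: "together" (length 8)
One optimal edit sequence:
  1. insert 't'  (+1)
  2. insert 'o'  (+1)
  3. insert 'g'  (+1)
  4. substitute 's' -> 'e'  (+1)
  5. substitute 'q' -> 't'  (+1)
  6. substitute 'u' -> 'h'  (+1)
  7. substitute 'a' -> 'e'  (+1)
  8. substitute 'd' -> 'r'  (+1)
Edit distance = 8
Max length = max(5, 8) = 8
Similarity = 1 - 8/8
= 0.0000


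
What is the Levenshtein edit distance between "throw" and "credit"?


Word 1: "throw" (length 5)
Word 2: "credit" (length 6)
One optimal edit sequence (insert/delete/substitute each cost 1):
  1. insert 'c'  (+1)
  2. substitute 't' -> 'r'  (+1)
  3. substitute 'h' -> 'e'  (+1)
  4. substitute 'r' -> 'd'  (+1)
  5. substitute 'o' -> 'i'  (+1)
  6. substitute 'w' -> 't'  (+1)
Total edit operations: 6
Edit distance = 6


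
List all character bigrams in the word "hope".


Word: "hope" (length 4)
Number of bigrams = 4 - 2 + 1 = 3
  Position 0: "ho"
  Position 1: "op"
  Position 2: "pe"
Bigrams = "ho", "op", "pe"


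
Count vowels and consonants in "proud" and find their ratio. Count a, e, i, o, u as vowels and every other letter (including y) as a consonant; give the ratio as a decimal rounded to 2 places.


Word: "proud"
Vowels (a,e,i,o,u): 2
Consonants: 3
Ratio = 2/3
= 0.67


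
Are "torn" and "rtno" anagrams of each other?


Word 1: "torn" → sorted: nort
Word 2: "rtno" → sorted: nort
Same letters? nort == nort
Anagram = Yes


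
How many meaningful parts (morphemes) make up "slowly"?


Word: "slowly"
Morphemes: slow / -ly
Each morpheme carries meaning
= 2 morphemes


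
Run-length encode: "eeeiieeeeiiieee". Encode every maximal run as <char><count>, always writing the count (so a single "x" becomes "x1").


String: "eeeiieeeeiiieee"
Scanning for consecutive runs:
  'e' x 3
  'i' x 2
  'e' x 4
  'i' x 3
  'e' x 3
RLE = "e3i2e4i3e3"


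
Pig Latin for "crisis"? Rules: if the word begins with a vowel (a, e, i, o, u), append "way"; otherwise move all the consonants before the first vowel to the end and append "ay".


Word: "crisis"
Starts with consonant(s) → move to end, add 'ay'
Consonant cluster: "cr"
Pig Latin = "isiscray"


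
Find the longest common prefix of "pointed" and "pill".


Word 1: "pointed"
Word 2: "pill"
Comparing from start:
  Pos 0: 'p' == 'p'
  Pos 1: 'o' != 'i' (stop)
LCP = "p" (length 1)


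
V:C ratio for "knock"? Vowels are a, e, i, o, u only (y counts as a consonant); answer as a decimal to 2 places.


Word: "knock"
Vowels (a,e,i,o,u): 1
Consonants: 4
Ratio = 1/4
= 0.25


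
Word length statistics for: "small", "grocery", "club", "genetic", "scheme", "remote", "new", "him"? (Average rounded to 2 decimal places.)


Lengths: "small"=5, "grocery"=7, "club"=4, "genetic"=7, "scheme"=6, "remote"=6, "new"=3, "him"=3
Sum = 41, Count = 8
Average = 41/8 = 5.13
= avg=5.13, min=3, max=7


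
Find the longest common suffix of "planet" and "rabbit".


Word 1: "planet"
Word 2: "rabbit"
Comparing from end:
  Pos -1: 't' == 't'
  Pos -2: 'e' != 'i' (stop)
LCS = "t" (length 1)


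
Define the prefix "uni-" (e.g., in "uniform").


Prefix: uni-
As in: uniform -> uni- + form
Meaning = one


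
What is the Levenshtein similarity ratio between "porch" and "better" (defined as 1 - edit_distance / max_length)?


Word 1: "porch" (length 5)
Word 2: "better" (length 6)
One optimal edit sequence:
  1. insert 'b'  (+1)
  2. substitute 'p' -> 'e'  (+1)
  3. substitute 'o' -> 't'  (+1)
  4. substitute 'r' -> 't'  (+1)
  5. substitute 'c' -> 'e'  (+1)
  6. substitute 'h' -> 'r'  (+1)
Edit distance = 6
Max length = max(5, 6) = 6
Similarity = 1 - 6/6
= 0.0000


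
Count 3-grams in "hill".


Word: "hill" (length 4)
Number of 3-grams = length - 3 + 1 = 4 - 3 + 1
= 2


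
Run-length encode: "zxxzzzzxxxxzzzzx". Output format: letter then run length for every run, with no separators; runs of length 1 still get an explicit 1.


String: "zxxzzzzxxxxzzzzx"
Scanning for consecutive runs:
  'z' x 1
  'x' x 2
  'z' x 4
  'x' x 4
  'z' x 4
  'x' x 1
RLE = "z1x2z4x4z4x1"


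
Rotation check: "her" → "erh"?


Word: "her", Candidate: "erh"
Method: check if candidate is substring of word+word
"herher" contains "erh"? Yes
Is rotation = Yes


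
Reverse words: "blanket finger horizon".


Original: "blanket finger horizon"
Words (1..n): blanket | finger | horizon
Reversed (n..1): horizon | finger | blanket
Result = "horizon finger blanket"


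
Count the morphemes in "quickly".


Word: "quickly"
Morphemes: quick + -ly
Each morpheme carries meaning
= 2 morphemes


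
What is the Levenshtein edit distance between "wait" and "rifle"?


Word 1: "wait" (length 4)
Word 2: "rifle" (length 5)
One optimal edit sequence (insert/delete/substitute each cost 1):
  1. insert 'r'  (+1)
  2. substitute 'w' -> 'i'  (+1)
  3. substitute 'a' -> 'f'  (+1)
  4. substitute 'i' -> 'l'  (+1)
  5. substitute 't' -> 'e'  (+1)
Total edit operations: 5
Edit distance = 5


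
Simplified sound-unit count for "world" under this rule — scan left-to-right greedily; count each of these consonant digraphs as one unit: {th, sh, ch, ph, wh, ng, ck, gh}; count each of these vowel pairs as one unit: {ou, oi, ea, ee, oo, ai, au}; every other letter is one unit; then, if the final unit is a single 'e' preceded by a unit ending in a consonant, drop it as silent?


Word: "world" (5 letters)
Left-to-right scan:
  1. 'w' (letter)
  2. 'o' (letter)
  3. 'r' (letter)
  4. 'l' (letter)
  5. 'd' (letter)
Units from scan: 5
Sound units = 5 units


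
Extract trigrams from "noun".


Word: "noun" (length 4)
Number of trigrams = 4 - 3 + 1 = 2
  Position 0: "nou"
  Position 1: "oun"
Trigrams = "nou", "oun"


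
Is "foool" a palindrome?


Word: "foool"
Reversed: "looof"
Forward == Backward? foool != looof
Palindrome = No


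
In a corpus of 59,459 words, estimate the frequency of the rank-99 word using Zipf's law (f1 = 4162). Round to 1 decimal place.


Zipf's law: f(r) = f(1) / r
f(1) = 4162
f(99) = 4162 / 99
= 42.0 occurrences


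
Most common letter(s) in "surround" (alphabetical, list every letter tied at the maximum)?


Word: "surround"
Letter counts:
  'd': 1
  'n': 1
  'o': 1
  'r': 2
  's': 1
  'u': 2
Maximum count = 2
Most frequent = 'r', 'u' (2 times each)


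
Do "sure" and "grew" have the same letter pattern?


Pattern of "sure": [0, 1, 2, 3]
Pattern of "grew": [0, 1, 2, 3]
Patterns match
Same pattern = Yes


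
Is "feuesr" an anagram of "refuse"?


Word 1: "refuse" → sorted: eefrsu
Word 2: "feuesr" → sorted: eefrsu
Same letters? eefrsu == eefrsu
Anagram = Yes


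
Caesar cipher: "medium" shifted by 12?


Word: "medium"
Shift: 12
Each letter → (letter + shift) mod 26:
  'm' (12) + 12 = 24 → 'y'
  'e' (4) + 12 = 16 → 'q'
  'd' (3) + 12 = 15 → 'p'
  'i' (8) + 12 = 20 → 'u'
  'u' (20) + 12 = 6 → 'g'
  'm' (12) + 12 = 24 → 'y'
Result = "yqpugy"


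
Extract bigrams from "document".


Word: "document" (length 8)
Number of bigrams = 8 - 2 + 1 = 7
  Position 0: "do"
  Position 1: "oc"
  Position 2: "cu"
  Position 3: "um"
  Position 4: "me"
  Position 5: "en"
  Position 6: "nt"
Bigrams = "do", "oc", "cu", "um", "me", "en", "nt"


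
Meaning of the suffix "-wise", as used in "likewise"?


Suffix: -wise
Example: likewise = like + -wise
Meaning = in the manner of


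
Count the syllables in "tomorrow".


Word: "tomorrow"
Syllable breakdown: to · mor · row
Counting: 3 parts
= 3 syllables


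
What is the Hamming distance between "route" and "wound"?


Comparing character by character (same length = 5):
  Pos 0: 'r' vs 'w' !=
  Pos 1: 'o' vs 'o' =
  Pos 2: 'u' vs 'u' =
  Pos 3: 't' vs 'n' !=
  Pos 4: 'e' vs 'd' !=
Hamming distance = 3


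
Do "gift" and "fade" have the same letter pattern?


Pattern of "gift": [0, 1, 2, 3]
Pattern of "fade": [0, 1, 2, 3]
Patterns match
Same pattern = Yes


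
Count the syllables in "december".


Word: "december"
Syllable breakdown: de | cem | ber
Counting: 3 parts
= 3 syllables


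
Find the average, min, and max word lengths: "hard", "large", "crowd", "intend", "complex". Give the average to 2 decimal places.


Lengths: "hard"=4, "large"=5, "crowd"=5, "intend"=6, "complex"=7
Sum = 27, Count = 5
Average = 27/5 = 5.40
= avg=5.40, min=4, max=7


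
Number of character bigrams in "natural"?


Word: "natural" (length 7)
Number of 2-grams = length - 2 + 1 = 7 - 2 + 1
= 6


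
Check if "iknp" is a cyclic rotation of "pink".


Word: "pink", Candidate: "iknp"
Method: check if candidate is substring of word+word
"pinkpink" contains "iknp"? No
Is rotation = No


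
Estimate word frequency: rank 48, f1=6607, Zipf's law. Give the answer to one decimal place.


Zipf's law: f(r) = f(1) / r
f(1) = 6607
f(48) = 6607 / 48
= 137.6 occurrences


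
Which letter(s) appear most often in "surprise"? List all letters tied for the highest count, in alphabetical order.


Word: "surprise"
Letter counts:
  'e': 1
  'i': 1
  'p': 1
  'r': 2
  's': 2
  'u': 1
Maximum count = 2
Most frequent = 'r', 's' (2 times each)


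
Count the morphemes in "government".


Word: "government"
Morphemes: govern | -ment
Each morpheme carries meaning
= 2 morphemes


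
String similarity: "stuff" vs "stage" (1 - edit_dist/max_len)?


Word 1: "stuff" (length 5)
Word 2: "stage" (length 5)
One optimal edit sequence:
  1. keep 's'
  2. keep 't'
  3. substitute 'u' -> 'a'  (+1)
  4. substitute 'f' -> 'g'  (+1)
  5. substitute 'f' -> 'e'  (+1)
Edit distance = 3
Max length = max(5, 5) = 5
Similarity = 1 - 3/5
= 0.4000


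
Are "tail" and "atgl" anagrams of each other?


Word 1: "tail" → sorted: ailt
Word 2: "atgl" → sorted: aglt
Same letters? ailt != aglt
Anagram = No


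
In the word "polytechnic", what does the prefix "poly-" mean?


Prefix: poly-
As in: polytechnic -> poly- + technic
Meaning = many


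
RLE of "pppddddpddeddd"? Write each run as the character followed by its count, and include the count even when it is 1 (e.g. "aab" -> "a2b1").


String: "pppddddpddeddd"
Scanning for consecutive runs:
  'p' x 3
  'd' x 4
  'p' x 1
  'd' x 2
  'e' x 1
  'd' x 3
RLE = "p3d4p1d2e1d3"


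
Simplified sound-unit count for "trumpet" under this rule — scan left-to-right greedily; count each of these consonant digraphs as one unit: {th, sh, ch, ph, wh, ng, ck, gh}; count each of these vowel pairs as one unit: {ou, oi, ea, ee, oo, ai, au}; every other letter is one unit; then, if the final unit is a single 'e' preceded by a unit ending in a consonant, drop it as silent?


Word: "trumpet" (7 letters)
Left-to-right scan:
  1. 't' (letter)
  2. 'r' (letter)
  3. 'u' (letter)
  4. 'm' (letter)
  5. 'p' (letter)
  6. 'e' (letter)
  7. 't' (letter)
Units from scan: 7
Sound units = 7 units


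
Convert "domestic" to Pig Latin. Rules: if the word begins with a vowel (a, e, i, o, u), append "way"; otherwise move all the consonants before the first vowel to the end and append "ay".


Word: "domestic"
Starts with consonant(s) → move to end, add 'ay'
Consonant cluster: "d"
Pig Latin = "omesticday"


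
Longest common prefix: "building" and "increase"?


Word 1: "building"
Word 2: "increase"
Comparing from start:
  Pos 0: 'b' != 'i' (stop)
LCP = "" (length 0)


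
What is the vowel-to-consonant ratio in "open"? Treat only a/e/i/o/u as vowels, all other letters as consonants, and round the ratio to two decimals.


Word: "open"
Vowels (a,e,i,o,u): 2
Consonants: 2
Ratio = 2/2
= 1.00


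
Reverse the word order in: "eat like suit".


Original: "eat like suit"
Words (1..n): eat | like | suit
Reversed (n..1): suit | like | eat
Result = "suit like eat"


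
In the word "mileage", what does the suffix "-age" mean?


Suffix: -age
Example: mileage (mile + -age)
Meaning = result / collection


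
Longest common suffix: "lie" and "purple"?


Word 1: "lie"
Word 2: "purple"
Comparing from end:
  Pos -1: 'e' == 'e'
  Pos -2: 'i' != 'l' (stop)
LCS = "e" (length 1)


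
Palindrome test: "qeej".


Word: "qeej"
Reversed: "jeeq"
Forward == Backward? qeej != jeeq
Palindrome = No


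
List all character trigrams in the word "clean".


Word: "clean" (length 5)
Number of trigrams = 5 - 3 + 1 = 3
  Position 0: "cle"
  Position 1: "lea"
  Position 2: "ean"
Trigrams = "cle", "lea", "ean"


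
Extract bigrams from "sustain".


Word: "sustain" (length 7)
Number of bigrams = 7 - 2 + 1 = 6
  Position 0: "su"
  Position 1: "us"
  Position 2: "st"
  Position 3: "ta"
  Position 4: "ai"
  Position 5: "in"
Bigrams = "su", "us", "st", "ta", "ai", "in"


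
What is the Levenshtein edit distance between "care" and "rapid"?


Word 1: "care" (length 4)
Word 2: "rapid" (length 5)
One optimal edit sequence (insert/delete/substitute each cost 1):
  1. substitute 'c' -> 'r'  (+1)
  2. keep 'a'
  3. insert 'p'  (+1)
  4. substitute 'r' -> 'i'  (+1)
  5. substitute 'e' -> 'd'  (+1)
Total edit operations: 4
Edit distance = 4


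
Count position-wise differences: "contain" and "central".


Comparing character by character (same length = 7):
  Pos 0: 'c' vs 'c' =
  Pos 1: 'o' vs 'e' !=
  Pos 2: 'n' vs 'n' =
  Pos 3: 't' vs 't' =
  Pos 4: 'a' vs 'r' !=
  Pos 5: 'i' vs 'a' !=
  Pos 6: 'n' vs 'l' !=
Hamming distance = 4


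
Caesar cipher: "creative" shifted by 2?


Word: "creative"
Shift: 2
Each letter → (letter + shift) mod 26:
  'c' (2) + 2 = 4 → 'e'
  'r' (17) + 2 = 19 → 't'
  'e' (4) + 2 = 6 → 'g'
  'a' (0) + 2 = 2 → 'c'
  't' (19) + 2 = 21 → 'v'
  'i' (8) + 2 = 10 → 'k'
  'v' (21) + 2 = 23 → 'x'
  'e' (4) + 2 = 6 → 'g'
Result = "etgcvkxg"


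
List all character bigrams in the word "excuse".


Word: "excuse" (length 6)
Number of bigrams = 6 - 2 + 1 = 5
  Position 0: "ex"
  Position 1: "xc"
  Position 2: "cu"
  Position 3: "us"
  Position 4: "se"
Bigrams = "ex", "xc", "cu", "us", "se"


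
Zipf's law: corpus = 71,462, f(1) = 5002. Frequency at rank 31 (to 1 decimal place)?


Zipf's law: f(r) = f(1) / r
f(1) = 5002
f(31) = 5002 / 31
= 161.4 occurrences


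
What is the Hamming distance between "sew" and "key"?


Comparing character by character (same length = 3):
  Pos 0: 's' vs 'k' !=
  Pos 1: 'e' vs 'e' =
  Pos 2: 'w' vs 'y' !=
Hamming distance = 2


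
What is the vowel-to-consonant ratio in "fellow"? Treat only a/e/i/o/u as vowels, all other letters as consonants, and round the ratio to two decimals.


Word: "fellow"
Vowels (a,e,i,o,u): 2
Consonants: 4
Ratio = 2/4
= 0.50


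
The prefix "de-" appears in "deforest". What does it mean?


Prefix: de-
Example: deforest (de- + forest)
Meaning = remove / reverse


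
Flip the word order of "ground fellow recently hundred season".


Original: "ground fellow recently hundred season"
Words (1..n): ground | fellow | recently | hundred | season
Reversed (n..1): season | hundred | recently | fellow | ground
Result = "season hundred recently fellow ground"


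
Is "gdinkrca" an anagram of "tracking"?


Word 1: "tracking" → sorted: acgiknrt
Word 2: "gdinkrca" → sorted: acdgiknr
Same letters? acgiknrt != acdgiknr
Anagram = No


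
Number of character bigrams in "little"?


Word: "little" (length 6)
Number of 2-grams = length - 2 + 1 = 6 - 2 + 1
= 5


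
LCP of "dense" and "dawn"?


Word 1: "dense"
Word 2: "dawn"
Comparing from start:
  Pos 0: 'd' == 'd'
  Pos 1: 'e' != 'a' (stop)
LCP = "d" (length 1)


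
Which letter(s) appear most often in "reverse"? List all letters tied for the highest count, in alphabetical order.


Word: "reverse"
Letter counts:
  'e': 3
  'r': 2
  's': 1
  'v': 1
Maximum count = 3
Most frequent = 'e' (3 times each)


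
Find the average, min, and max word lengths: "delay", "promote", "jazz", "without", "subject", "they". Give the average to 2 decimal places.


Lengths: "delay"=5, "promote"=7, "jazz"=4, "without"=7, "subject"=7, "they"=4
Sum = 34, Count = 6
Average = 34/6 = 5.67
= avg=5.67, min=4, max=7


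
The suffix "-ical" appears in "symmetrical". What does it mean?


Suffix: -ical
As in: symmetrical -> symmetry + -ical, with a spelling change
Meaning = relating to


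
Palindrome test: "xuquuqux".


Word: "xuquuqux"
Reversed: "xuquuqux"
Forward == Backward? xuquuqux == xuquuqux
Palindrome = Yes


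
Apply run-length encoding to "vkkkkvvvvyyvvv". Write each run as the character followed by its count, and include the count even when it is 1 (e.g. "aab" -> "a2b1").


String: "vkkkkvvvvyyvvv"
Scanning for consecutive runs:
  'v' x 1
  'k' x 4
  'v' x 4
  'y' x 2
  'v' x 3
RLE = "v1k4v4y2v3"


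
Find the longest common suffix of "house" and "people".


Word 1: "house"
Word 2: "people"
Comparing from end:
  Pos -1: 'e' == 'e'
  Pos -2: 's' != 'l' (stop)
LCS = "e" (length 1)


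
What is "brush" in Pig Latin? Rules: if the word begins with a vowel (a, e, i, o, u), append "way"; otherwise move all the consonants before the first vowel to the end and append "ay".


Word: "brush"
Starts with consonant(s) → move to end, add 'ay'
Consonant cluster: "br"
Pig Latin = "ushbray"


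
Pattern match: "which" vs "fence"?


Pattern of "which": [0, 1, 2, 3, 1]
Pattern of "fence": [0, 1, 2, 3, 1]
Patterns match
Same pattern = Yes


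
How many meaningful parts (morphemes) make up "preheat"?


Word: "preheat"
Morphemes: pre- + heat
Each morpheme carries meaning
= 2 morphemes


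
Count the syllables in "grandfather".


Word: "grandfather"
Syllable breakdown: grand · fa · ther
Counting: 3 parts
= 3 syllables


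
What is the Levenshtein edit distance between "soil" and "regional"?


Word 1: "soil" (length 4)
Word 2: "regional" (length 8)
One optimal edit sequence (insert/delete/substitute each cost 1):
  1. insert 'r'  (+1)
  2. insert 'e'  (+1)
  3. insert 'g'  (+1)
  4. substitute 's' -> 'i'  (+1)
  5. keep 'o'
  6. insert 'n'  (+1)
  7. substitute 'i' -> 'a'  (+1)
  8. keep 'l'
Total edit operations: 6
Edit distance = 6
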